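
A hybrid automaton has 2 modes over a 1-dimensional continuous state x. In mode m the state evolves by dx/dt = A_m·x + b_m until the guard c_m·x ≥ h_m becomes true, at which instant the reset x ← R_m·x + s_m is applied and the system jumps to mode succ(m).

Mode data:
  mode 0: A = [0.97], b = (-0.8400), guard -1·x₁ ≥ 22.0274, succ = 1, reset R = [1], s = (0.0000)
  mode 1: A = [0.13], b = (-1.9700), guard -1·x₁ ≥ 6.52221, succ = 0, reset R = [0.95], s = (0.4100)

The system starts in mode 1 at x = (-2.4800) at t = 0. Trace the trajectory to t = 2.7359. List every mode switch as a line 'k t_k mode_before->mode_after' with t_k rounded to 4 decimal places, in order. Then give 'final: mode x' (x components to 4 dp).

1 1.5876 1->0
final: 0 -19.3967

Mode 1: guard c·x = 6.5222 hit at Δt = 1.5876 (t = 1.5876), x⁻ = (-6.5222) → reset → x⁺ = (-5.7861), jump to mode 0
Mode 0: flow for 1.1483 to horizon, guard not reached → x = (-19.3967)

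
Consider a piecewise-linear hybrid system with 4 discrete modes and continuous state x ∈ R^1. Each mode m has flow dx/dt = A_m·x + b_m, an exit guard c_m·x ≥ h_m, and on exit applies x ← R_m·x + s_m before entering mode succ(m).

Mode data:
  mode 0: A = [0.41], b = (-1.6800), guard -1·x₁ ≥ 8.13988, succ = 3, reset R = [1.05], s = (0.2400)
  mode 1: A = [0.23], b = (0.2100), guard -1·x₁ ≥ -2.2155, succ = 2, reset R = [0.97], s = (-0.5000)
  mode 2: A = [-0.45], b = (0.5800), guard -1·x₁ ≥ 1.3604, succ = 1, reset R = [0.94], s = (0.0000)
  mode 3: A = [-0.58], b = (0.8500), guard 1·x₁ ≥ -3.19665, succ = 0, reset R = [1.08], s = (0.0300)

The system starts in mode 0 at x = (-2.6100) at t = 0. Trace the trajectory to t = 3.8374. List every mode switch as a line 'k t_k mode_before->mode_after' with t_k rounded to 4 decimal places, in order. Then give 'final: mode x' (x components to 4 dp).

1 1.4665 0->3
2 2.7425 3->0
final: 0 -7.6832

Mode 0: guard c·x = 8.1399 hit at Δt = 1.4665 (t = 1.4665), x⁻ = (-8.1399) → reset → x⁺ = (-8.3069), jump to mode 3
Mode 3: guard c·x = -3.1966 hit at Δt = 1.2760 (t = 2.7425), x⁻ = (-3.1966) → reset → x⁺ = (-3.4224), jump to mode 0
Mode 0: flow for 1.0949 to horizon, guard not reached → x = (-7.6832)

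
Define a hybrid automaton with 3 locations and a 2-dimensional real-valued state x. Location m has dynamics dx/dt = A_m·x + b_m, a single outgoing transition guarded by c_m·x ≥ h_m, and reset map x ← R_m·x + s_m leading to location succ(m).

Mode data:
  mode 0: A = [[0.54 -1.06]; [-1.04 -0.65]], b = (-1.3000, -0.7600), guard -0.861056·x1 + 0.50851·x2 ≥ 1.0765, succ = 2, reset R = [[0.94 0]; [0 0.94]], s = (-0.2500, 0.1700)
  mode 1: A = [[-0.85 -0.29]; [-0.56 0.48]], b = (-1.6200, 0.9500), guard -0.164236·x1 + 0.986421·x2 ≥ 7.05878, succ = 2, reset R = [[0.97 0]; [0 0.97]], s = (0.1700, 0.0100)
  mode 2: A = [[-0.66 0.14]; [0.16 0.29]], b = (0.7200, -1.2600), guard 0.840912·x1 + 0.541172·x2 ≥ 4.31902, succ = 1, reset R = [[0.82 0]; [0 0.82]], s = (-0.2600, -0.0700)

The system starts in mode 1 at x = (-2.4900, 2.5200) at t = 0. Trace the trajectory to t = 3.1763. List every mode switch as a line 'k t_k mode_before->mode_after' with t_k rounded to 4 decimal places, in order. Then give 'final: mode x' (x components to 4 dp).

Mode 1: guard c·x = 7.0588 hit at Δt = 0.9012 (t = 0.9012), x⁻ = (-3.0312, 6.6513) → reset → x⁺ = (-2.7703, 6.4617), jump to mode 2
Mode 2: guard c·x = 4.3190 hit at Δt = 1.4249 (t = 2.3261), x⁻ = (0.4668, 7.2555) → reset → x⁺ = (0.1228, 5.8795), jump to mode 1
Mode 1: guard c·x = 7.0588 hit at Δt = 0.2729 (t = 2.5990), x⁻ = (-0.7529, 7.0306) → reset → x⁺ = (-0.5603, 6.8297), jump to mode 2
Mode 2: flow for 0.5773 to horizon, guard not reached → x = (0.4370, 7.2778)

1 0.9012 1->2
2 2.3261 2->1
3 2.5990 1->2
final: 2 0.4370 7.2778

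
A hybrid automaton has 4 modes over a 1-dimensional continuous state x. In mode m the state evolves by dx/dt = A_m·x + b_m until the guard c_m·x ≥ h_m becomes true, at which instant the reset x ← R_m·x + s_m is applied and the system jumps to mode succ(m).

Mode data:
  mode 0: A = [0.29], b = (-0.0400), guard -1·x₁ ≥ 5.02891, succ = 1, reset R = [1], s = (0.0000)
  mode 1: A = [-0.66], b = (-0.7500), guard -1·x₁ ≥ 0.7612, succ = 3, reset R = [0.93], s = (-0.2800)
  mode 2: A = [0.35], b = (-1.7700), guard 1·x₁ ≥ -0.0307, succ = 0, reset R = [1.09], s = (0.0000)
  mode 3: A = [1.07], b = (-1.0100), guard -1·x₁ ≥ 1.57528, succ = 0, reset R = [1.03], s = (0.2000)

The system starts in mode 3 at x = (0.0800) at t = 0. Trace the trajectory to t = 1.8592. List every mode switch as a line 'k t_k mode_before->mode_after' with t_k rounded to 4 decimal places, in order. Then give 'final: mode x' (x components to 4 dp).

1 1.0002 3->0
final: 0 -1.8640

Mode 3: guard c·x = 1.5753 hit at Δt = 1.0002 (t = 1.0002), x⁻ = (-1.5753) → reset → x⁺ = (-1.4225), jump to mode 0
Mode 0: flow for 0.8590 to horizon, guard not reached → x = (-1.8640)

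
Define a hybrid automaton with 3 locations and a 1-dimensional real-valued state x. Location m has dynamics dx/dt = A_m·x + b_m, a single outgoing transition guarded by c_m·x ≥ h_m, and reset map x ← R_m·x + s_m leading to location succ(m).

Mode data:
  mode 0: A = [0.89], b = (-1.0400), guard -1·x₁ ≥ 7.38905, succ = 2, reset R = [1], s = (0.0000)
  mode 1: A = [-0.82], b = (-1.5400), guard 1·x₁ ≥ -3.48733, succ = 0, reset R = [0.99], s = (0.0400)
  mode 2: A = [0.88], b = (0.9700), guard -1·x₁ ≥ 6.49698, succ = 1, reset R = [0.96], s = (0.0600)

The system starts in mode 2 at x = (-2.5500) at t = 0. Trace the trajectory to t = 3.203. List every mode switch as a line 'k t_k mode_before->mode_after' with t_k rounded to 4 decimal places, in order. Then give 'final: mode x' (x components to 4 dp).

Mode 2: guard c·x = 6.4970 hit at Δt = 1.4948 (t = 1.4948), x⁻ = (-6.4970) → reset → x⁺ = (-6.1771), jump to mode 1
Mode 1: guard c·x = -3.4873 hit at Δt = 1.1983 (t = 2.6931), x⁻ = (-3.4873) → reset → x⁺ = (-3.4125), jump to mode 0
Mode 0: flow for 0.5099 to horizon, guard not reached → x = (-6.0433)

1 1.4948 2->1
2 2.6931 1->0
final: 0 -6.0433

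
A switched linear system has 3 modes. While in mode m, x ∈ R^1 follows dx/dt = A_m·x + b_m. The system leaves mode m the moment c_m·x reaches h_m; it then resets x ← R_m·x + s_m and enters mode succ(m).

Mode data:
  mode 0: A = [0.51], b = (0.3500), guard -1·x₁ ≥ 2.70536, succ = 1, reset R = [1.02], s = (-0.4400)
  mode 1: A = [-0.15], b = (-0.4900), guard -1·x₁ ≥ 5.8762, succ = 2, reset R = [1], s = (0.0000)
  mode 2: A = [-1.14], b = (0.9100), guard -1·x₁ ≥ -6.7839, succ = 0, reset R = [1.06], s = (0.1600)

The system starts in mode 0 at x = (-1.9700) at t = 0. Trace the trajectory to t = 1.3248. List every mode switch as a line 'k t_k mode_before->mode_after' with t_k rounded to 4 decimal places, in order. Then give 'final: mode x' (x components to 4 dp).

Mode 0: guard c·x = 2.7054 hit at Δt = 0.8880 (t = 0.8880), x⁻ = (-2.7054) → reset → x⁺ = (-3.1995), jump to mode 1
Mode 1: flow for 0.4368 to horizon, guard not reached → x = (-3.2037)

1 0.8880 0->1
final: 1 -3.2037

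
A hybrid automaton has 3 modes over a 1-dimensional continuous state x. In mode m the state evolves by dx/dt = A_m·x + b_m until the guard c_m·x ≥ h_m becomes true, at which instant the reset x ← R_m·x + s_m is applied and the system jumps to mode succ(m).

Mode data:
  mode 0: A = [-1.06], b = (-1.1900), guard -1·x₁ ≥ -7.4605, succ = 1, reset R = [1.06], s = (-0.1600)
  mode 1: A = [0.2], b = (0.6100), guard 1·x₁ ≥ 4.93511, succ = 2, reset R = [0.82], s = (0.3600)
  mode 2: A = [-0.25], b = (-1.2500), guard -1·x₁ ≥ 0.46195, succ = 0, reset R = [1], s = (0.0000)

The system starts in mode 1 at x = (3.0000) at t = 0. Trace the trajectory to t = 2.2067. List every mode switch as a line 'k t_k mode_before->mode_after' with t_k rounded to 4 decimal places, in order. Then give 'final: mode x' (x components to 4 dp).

Mode 1: guard c·x = 4.9351 hit at Δt = 1.3876 (t = 1.3876), x⁻ = (4.9351) → reset → x⁺ = (4.4068), jump to mode 2
Mode 2: flow for 0.8191 to horizon, guard not reached → x = (2.6649)

1 1.3876 1->2
final: 2 2.6649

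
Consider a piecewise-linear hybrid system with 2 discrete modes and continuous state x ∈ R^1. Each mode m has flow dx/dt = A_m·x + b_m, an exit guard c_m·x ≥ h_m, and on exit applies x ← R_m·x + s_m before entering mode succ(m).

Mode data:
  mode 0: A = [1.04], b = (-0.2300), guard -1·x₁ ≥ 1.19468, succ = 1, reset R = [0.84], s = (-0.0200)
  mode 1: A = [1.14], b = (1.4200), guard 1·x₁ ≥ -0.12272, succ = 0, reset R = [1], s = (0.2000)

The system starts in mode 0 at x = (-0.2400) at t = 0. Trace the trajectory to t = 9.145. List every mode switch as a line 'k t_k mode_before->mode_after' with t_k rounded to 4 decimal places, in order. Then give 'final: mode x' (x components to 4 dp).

Mode 0: guard c·x = 1.1947 hit at Δt = 1.0786 (t = 1.0786), x⁻ = (-1.1947) → reset → x⁺ = (-1.0235), jump to mode 1
Mode 1: guard c·x = -0.1227 hit at Δt = 1.4216 (t = 2.5002), x⁻ = (-0.1227) → reset → x⁺ = (0.0773), jump to mode 0
Mode 0: guard c·x = 1.1947 hit at Δt = 2.1986 (t = 4.6988), x⁻ = (-1.1947) → reset → x⁺ = (-1.0235), jump to mode 1
Mode 1: guard c·x = -0.1227 hit at Δt = 1.4216 (t = 6.1204), x⁻ = (-0.1227) → reset → x⁺ = (0.0773), jump to mode 0
Mode 0: guard c·x = 1.1947 hit at Δt = 2.1986 (t = 8.3190), x⁻ = (-1.1947) → reset → x⁺ = (-1.0235), jump to mode 1
Mode 1: flow for 0.8260 to horizon, guard not reached → x = (-0.6761)

1 1.0786 0->1
2 2.5002 1->0
3 4.6988 0->1
4 6.1204 1->0
5 8.3190 0->1
final: 1 -0.6761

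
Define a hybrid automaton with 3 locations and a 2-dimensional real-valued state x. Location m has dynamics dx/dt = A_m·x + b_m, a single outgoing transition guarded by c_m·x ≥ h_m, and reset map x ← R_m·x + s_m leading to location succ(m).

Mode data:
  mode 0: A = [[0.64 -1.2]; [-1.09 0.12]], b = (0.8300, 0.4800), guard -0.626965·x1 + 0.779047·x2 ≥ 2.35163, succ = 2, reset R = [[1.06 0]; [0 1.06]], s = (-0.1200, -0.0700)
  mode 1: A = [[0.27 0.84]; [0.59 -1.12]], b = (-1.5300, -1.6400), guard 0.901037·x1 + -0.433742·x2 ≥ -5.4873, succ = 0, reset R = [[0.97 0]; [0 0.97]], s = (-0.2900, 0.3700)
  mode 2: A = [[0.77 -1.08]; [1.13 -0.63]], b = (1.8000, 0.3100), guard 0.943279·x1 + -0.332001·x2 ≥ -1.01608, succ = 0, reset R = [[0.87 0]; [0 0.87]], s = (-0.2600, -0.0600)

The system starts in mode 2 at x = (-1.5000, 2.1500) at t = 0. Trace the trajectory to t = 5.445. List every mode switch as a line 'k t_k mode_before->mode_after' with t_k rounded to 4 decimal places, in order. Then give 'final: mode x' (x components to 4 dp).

Mode 2: guard c·x = -1.0161 hit at Δt = 1.5749 (t = 1.5749), x⁻ = (-1.4622, -1.0940) → reset → x⁺ = (-1.5321, -1.0118), jump to mode 0
Mode 0: guard c·x = 2.3516 hit at Δt = 1.2533 (t = 2.8282), x⁻ = (-1.8792, 1.5063) → reset → x⁺ = (-2.1119, 1.5267), jump to mode 2
Mode 2: guard c·x = -1.0161 hit at Δt = 1.4425 (t = 4.2707), x⁻ = (-1.6143, -1.5261) → reset → x⁺ = (-1.6644, -1.3877), jump to mode 0
Mode 0: flow for 1.1743 to horizon, guard not reached → x = (-1.1265, 0.6603)

1 1.5749 2->0
2 2.8282 0->2
3 4.2707 2->0
final: 0 -1.1265 0.6603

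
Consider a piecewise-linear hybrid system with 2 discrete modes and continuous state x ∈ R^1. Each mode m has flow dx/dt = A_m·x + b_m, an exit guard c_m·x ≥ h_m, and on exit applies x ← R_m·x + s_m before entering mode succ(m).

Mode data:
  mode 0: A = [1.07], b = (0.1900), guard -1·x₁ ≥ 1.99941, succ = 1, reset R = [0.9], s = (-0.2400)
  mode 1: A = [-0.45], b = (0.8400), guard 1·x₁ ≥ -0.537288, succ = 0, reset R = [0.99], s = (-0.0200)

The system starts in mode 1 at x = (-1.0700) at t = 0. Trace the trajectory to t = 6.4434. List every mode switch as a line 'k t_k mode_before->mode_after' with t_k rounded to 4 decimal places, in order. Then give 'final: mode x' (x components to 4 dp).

Mode 1: guard c·x = -0.5373 hit at Δt = 0.4448 (t = 0.4448), x⁻ = (-0.5373) → reset → x⁺ = (-0.5519), jump to mode 0
Mode 0: guard c·x = 1.9994 hit at Δt = 1.4789 (t = 1.9237), x⁻ = (-1.9994) → reset → x⁺ = (-2.0395), jump to mode 1
Mode 1: guard c·x = -0.5373 hit at Δt = 1.0787 (t = 3.0024), x⁻ = (-0.5373) → reset → x⁺ = (-0.5519), jump to mode 0
Mode 0: guard c·x = 1.9994 hit at Δt = 1.4789 (t = 4.4813), x⁻ = (-1.9994) → reset → x⁺ = (-2.0395), jump to mode 1
Mode 1: guard c·x = -0.5373 hit at Δt = 1.0787 (t = 5.5601), x⁻ = (-0.5373) → reset → x⁺ = (-0.5519), jump to mode 0
Mode 0: flow for 0.8833 to horizon, guard not reached → x = (-1.1408)

1 0.4448 1->0
2 1.9237 0->1
3 3.0024 1->0
4 4.4813 0->1
5 5.5601 1->0
final: 0 -1.1408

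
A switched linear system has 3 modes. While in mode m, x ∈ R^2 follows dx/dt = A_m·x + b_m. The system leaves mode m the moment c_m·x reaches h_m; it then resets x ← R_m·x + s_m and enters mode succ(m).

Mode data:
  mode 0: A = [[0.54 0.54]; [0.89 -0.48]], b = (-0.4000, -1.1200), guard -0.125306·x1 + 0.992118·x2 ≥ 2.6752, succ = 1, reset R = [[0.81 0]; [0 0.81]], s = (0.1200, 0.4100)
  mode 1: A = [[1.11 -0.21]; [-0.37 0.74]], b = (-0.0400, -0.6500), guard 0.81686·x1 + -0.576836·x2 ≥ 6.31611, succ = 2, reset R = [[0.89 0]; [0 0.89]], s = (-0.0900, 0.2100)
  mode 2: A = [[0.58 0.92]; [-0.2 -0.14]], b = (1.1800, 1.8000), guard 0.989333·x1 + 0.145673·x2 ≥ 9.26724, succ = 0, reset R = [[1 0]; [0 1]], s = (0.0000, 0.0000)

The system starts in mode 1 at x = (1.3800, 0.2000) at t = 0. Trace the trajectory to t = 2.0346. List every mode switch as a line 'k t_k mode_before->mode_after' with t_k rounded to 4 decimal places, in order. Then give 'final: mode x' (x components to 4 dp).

Mode 1: guard c·x = 6.3161 hit at Δt = 1.2412 (t = 1.2412), x⁻ = (5.7177, -2.8527) → reset → x⁺ = (4.9988, -2.3289), jump to mode 2
Mode 2: flow for 0.7934 to horizon, guard not reached → x = (7.2792, -1.6381)

1 1.2412 1->2
final: 2 7.2792 -1.6381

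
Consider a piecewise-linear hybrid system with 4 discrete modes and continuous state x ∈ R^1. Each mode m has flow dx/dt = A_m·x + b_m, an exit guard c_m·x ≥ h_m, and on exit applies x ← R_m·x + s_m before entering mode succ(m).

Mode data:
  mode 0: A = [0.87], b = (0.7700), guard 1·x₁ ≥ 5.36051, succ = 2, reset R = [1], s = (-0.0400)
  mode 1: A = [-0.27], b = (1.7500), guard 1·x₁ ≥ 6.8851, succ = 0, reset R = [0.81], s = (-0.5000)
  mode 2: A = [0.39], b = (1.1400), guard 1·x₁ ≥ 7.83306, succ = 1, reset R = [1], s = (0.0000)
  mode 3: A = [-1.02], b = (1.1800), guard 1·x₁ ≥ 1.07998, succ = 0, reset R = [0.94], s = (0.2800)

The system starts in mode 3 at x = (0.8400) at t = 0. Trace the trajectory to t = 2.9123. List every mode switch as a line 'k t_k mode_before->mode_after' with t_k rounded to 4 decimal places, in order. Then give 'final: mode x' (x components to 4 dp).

Mode 3: guard c·x = 1.0800 hit at Δt = 1.3884 (t = 1.3884), x⁻ = (1.0800) → reset → x⁺ = (1.2952), jump to mode 0
Mode 0: guard c·x = 5.3605 hit at Δt = 1.2097 (t = 2.5981), x⁻ = (5.3605) → reset → x⁺ = (5.3205), jump to mode 2
Mode 2: flow for 0.3142 to horizon, guard not reached → x = (6.3951)

1 1.3884 3->0
2 2.5981 0->2
final: 2 6.3951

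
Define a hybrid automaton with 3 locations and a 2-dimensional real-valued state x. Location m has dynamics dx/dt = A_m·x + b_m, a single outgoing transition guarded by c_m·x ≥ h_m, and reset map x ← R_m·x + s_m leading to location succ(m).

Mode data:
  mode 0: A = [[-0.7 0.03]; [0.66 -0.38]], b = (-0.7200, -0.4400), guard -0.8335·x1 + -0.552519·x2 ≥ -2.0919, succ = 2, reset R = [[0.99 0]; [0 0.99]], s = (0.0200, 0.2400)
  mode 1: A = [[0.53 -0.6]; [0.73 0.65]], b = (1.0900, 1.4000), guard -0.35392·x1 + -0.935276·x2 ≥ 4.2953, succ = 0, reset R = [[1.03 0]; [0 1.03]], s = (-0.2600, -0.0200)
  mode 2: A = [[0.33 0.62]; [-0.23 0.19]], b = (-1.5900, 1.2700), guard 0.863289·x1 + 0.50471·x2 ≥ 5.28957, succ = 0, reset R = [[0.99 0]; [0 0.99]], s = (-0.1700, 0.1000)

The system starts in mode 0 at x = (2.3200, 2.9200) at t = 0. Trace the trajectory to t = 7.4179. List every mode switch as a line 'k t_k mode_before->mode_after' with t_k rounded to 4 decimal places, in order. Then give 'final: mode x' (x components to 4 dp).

1 0.8630 0->2
2 2.4030 2->0
3 4.0462 0->2
4 5.3534 2->0
5 7.0029 0->2
final: 2 0.6689 4.4990

Mode 0: guard c·x = -2.0919 hit at Δt = 0.8630 (t = 0.8630), x⁻ = (0.8550, 2.4964) → reset → x⁺ = (0.8664, 2.7114), jump to mode 2
Mode 2: guard c·x = 5.2896 hit at Δt = 1.5400 (t = 2.4030), x⁻ = (3.0642, 5.2392) → reset → x⁺ = (2.8636, 5.2868), jump to mode 0
Mode 0: guard c·x = -2.0919 hit at Δt = 1.6432 (t = 4.0462), x⁻ = (0.3269, 3.2929) → reset → x⁺ = (0.3436, 3.5000), jump to mode 2
Mode 2: guard c·x = 5.2896 hit at Δt = 1.3073 (t = 5.3534), x⁻ = (2.6410, 5.9631) → reset → x⁺ = (2.4446, 6.0035), jump to mode 0
Mode 0: guard c·x = -2.0919 hit at Δt = 1.6495 (t = 7.0029), x⁻ = (0.2001, 3.4843) → reset → x⁺ = (0.2181, 3.6894), jump to mode 2
Mode 2: flow for 0.4150 to horizon, guard not reached → x = (0.6689, 4.4990)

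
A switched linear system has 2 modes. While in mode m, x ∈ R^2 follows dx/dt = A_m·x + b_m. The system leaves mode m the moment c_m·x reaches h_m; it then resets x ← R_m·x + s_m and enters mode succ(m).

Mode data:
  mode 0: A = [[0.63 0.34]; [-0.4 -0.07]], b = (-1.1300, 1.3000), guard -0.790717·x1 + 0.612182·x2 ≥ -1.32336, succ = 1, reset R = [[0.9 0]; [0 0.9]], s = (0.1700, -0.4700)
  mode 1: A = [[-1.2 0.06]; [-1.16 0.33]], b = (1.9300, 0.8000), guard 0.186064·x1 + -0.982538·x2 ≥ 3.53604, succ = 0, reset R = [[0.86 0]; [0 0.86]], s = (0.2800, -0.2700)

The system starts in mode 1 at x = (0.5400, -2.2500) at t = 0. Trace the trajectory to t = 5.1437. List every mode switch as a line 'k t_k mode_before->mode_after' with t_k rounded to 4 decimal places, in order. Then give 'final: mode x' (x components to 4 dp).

1 0.9630 1->0
2 1.7672 0->1
3 2.7770 1->0
4 3.5290 0->1
5 4.5172 1->0
final: 0 0.1408 -2.4267

Mode 1: guard c·x = 3.5360 hit at Δt = 0.9630 (t = 0.9630), x⁻ = (1.1749, -3.3764) → reset → x⁺ = (1.2904, -3.1737), jump to mode 0
Mode 0: guard c·x = -1.3234 hit at Δt = 0.8042 (t = 1.7672), x⁻ = (-0.0220, -2.1902) → reset → x⁺ = (0.1502, -2.4411), jump to mode 1
Mode 1: guard c·x = 3.5360 hit at Δt = 1.0098 (t = 2.7770), x⁻ = (1.0724, -3.3958) → reset → x⁺ = (1.2022, -3.1904), jump to mode 0
Mode 0: guard c·x = -1.3234 hit at Δt = 0.7521 (t = 3.5290), x⁻ = (-0.0668, -2.2479) → reset → x⁺ = (0.1099, -2.4931), jump to mode 1
Mode 1: guard c·x = 3.5360 hit at Δt = 0.9882 (t = 4.5172), x⁻ = (1.0490, -3.4002) → reset → x⁺ = (1.1821, -3.1942), jump to mode 0
Mode 0: flow for 0.6265 to horizon, guard not reached → x = (0.1408, -2.4267)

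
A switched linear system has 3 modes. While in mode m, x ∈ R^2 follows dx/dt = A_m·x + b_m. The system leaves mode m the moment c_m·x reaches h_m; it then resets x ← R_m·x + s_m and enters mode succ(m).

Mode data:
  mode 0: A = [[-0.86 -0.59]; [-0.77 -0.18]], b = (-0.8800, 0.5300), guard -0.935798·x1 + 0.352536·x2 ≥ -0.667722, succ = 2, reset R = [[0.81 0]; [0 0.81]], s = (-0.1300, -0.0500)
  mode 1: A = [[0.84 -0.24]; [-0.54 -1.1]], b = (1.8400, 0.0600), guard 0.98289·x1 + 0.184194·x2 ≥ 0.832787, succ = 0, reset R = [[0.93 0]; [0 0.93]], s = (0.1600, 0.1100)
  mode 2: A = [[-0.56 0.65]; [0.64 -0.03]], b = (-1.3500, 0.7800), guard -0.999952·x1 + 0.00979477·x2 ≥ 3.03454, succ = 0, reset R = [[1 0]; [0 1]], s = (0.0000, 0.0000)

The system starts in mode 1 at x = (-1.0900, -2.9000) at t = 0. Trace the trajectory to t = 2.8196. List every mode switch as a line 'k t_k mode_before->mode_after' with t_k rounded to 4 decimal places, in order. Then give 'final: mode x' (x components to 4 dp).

1 0.9977 1->0
2 1.6216 0->2
final: 2 -1.2138 -0.1450

Mode 1: guard c·x = 0.8328 hit at Δt = 0.9977 (t = 0.9977), x⁻ = (1.0248, -0.9474) → reset → x⁺ = (1.1131, -0.7711), jump to mode 0
Mode 0: guard c·x = -0.6677 hit at Δt = 0.6239 (t = 1.6216), x⁻ = (0.4443, -0.7148) → reset → x⁺ = (0.2299, -0.6290), jump to mode 2
Mode 2: flow for 1.1980 to horizon, guard not reached → x = (-1.2138, -0.1450)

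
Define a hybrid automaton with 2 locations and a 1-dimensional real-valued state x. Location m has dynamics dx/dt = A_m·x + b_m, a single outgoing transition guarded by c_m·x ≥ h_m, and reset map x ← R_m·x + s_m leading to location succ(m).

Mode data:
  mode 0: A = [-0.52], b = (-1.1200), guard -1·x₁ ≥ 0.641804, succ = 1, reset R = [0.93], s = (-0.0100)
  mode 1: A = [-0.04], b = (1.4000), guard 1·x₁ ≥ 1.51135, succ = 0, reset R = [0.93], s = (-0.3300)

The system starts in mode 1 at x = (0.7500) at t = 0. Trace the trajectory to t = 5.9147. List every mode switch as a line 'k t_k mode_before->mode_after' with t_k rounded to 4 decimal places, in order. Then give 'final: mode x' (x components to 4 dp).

1 0.5620 1->0
2 2.0213 0->1
3 3.5546 1->0
4 5.0139 0->1
final: 1 0.6533

Mode 1: guard c·x = 1.5113 hit at Δt = 0.5620 (t = 0.5620), x⁻ = (1.5113) → reset → x⁺ = (1.0756), jump to mode 0
Mode 0: guard c·x = 0.6418 hit at Δt = 1.4593 (t = 2.0213), x⁻ = (-0.6418) → reset → x⁺ = (-0.6069), jump to mode 1
Mode 1: guard c·x = 1.5113 hit at Δt = 1.5333 (t = 3.5546), x⁻ = (1.5114) → reset → x⁺ = (1.0756), jump to mode 0
Mode 0: guard c·x = 0.6418 hit at Δt = 1.4593 (t = 5.0139), x⁻ = (-0.6418) → reset → x⁺ = (-0.6069), jump to mode 1
Mode 1: flow for 0.9008 to horizon, guard not reached → x = (0.6533)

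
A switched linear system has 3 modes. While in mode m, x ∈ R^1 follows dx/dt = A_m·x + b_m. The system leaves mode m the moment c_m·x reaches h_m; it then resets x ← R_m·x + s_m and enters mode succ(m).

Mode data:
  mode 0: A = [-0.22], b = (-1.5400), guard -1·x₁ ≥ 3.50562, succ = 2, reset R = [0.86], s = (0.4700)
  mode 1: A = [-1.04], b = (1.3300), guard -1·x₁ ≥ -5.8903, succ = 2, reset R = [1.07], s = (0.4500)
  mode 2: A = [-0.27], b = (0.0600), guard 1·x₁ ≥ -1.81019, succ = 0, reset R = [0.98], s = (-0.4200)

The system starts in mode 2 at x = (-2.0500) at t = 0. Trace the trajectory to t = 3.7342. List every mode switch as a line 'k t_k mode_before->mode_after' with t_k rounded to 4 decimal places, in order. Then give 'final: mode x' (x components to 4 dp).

Mode 2: guard c·x = -1.8102 hit at Δt = 0.4131 (t = 0.4131), x⁻ = (-1.8102) → reset → x⁺ = (-2.1940), jump to mode 0
Mode 0: guard c·x = 3.5056 hit at Δt = 1.4487 (t = 1.8618), x⁻ = (-3.5056) → reset → x⁺ = (-2.5448), jump to mode 2
Mode 2: guard c·x = -1.8102 hit at Δt = 1.1428 (t = 3.0046), x⁻ = (-1.8102) → reset → x⁺ = (-2.1940), jump to mode 0
Mode 0: flow for 0.7296 to horizon, guard not reached → x = (-2.9067)

1 0.4131 2->0
2 1.8618 0->2
3 3.0046 2->0
final: 0 -2.9067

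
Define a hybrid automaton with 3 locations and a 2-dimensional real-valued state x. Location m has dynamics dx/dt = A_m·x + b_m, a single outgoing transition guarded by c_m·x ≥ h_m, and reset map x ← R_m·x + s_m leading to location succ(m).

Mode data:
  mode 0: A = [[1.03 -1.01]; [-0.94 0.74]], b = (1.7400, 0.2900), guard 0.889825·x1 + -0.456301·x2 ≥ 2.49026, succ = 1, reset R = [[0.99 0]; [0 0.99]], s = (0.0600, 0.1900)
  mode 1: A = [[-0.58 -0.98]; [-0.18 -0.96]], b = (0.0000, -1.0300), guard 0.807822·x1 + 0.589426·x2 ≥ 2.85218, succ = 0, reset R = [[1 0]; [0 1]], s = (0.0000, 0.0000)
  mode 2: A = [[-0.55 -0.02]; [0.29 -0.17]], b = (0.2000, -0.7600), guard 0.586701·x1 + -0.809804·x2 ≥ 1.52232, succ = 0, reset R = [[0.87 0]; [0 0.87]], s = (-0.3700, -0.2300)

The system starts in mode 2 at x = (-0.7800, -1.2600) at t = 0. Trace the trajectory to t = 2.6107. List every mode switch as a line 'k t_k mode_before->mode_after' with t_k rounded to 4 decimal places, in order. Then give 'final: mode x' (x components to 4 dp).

Mode 2: guard c·x = 1.5223 hit at Δt = 1.2405 (t = 1.2405), x⁻ = (-0.1837, -2.0129) → reset → x⁺ = (-0.5298, -1.9813), jump to mode 0
Mode 0: guard c·x = 2.4903 hit at Δt = 0.4403 (t = 1.6808), x⁻ = (1.3977, -2.7318) → reset → x⁺ = (1.4438, -2.5145), jump to mode 1
Mode 1: flow for 0.9299 to horizon, guard not reached → x = (2.3329, -1.8888)

1 1.2405 2->0
2 1.6808 0->1
final: 1 2.3329 -1.8888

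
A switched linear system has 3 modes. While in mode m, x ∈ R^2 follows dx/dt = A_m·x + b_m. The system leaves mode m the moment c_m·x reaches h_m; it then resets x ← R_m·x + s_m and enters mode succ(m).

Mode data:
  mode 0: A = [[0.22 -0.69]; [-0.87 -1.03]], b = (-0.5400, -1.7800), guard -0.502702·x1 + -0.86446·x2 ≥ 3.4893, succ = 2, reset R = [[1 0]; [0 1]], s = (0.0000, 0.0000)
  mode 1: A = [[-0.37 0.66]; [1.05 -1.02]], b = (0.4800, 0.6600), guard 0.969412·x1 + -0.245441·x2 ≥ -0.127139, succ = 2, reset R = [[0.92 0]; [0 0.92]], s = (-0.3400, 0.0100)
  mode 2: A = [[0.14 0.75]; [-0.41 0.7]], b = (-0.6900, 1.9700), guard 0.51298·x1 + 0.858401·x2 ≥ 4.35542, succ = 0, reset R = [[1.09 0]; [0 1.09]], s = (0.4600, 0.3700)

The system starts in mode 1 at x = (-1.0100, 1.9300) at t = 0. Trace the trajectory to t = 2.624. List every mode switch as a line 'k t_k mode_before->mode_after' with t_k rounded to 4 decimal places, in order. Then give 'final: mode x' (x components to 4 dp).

1 0.7545 1->2
2 1.6937 2->0
final: 0 -0.5713 0.8832

Mode 1: guard c·x = -0.1271 hit at Δt = 0.7545 (t = 0.7545), x⁻ = (0.1408, 1.0742) → reset → x⁺ = (-0.2104, 0.9983), jump to mode 2
Mode 2: guard c·x = 4.3554 hit at Δt = 0.9392 (t = 1.6937), x⁻ = (0.9869, 4.4841) → reset → x⁺ = (1.5358, 5.2576), jump to mode 0
Mode 0: flow for 0.9303 to horizon, guard not reached → x = (-0.5713, 0.8832)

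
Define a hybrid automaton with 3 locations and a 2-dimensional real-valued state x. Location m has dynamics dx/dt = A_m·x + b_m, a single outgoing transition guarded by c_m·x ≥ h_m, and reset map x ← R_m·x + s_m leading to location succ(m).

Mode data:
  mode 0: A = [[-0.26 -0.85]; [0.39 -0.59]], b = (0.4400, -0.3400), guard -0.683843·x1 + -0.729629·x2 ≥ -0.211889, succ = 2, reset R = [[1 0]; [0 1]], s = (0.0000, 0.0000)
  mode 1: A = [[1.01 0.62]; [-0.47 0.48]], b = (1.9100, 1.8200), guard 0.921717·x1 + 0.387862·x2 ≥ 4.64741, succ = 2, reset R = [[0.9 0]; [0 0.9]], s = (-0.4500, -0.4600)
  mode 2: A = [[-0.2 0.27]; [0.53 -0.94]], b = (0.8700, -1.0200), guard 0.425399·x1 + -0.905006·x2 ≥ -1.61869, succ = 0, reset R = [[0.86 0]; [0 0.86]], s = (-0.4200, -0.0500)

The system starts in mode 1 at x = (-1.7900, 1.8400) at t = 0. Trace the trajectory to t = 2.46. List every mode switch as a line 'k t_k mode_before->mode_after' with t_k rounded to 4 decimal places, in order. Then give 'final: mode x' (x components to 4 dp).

Mode 1: guard c·x = 4.6474 hit at Δt = 1.0681 (t = 1.0681), x⁻ = (2.5723, 5.8693) → reset → x⁺ = (1.8651, 4.8224), jump to mode 2
Mode 2: guard c·x = -1.6187 hit at Δt = 0.5264 (t = 1.5945), x⁻ = (2.6282, 3.0240) → reset → x⁺ = (1.8402, 2.5506), jump to mode 0
Mode 0: flow for 0.8655 to horizon, guard not reached → x = (0.4686, 1.5673)

1 1.0681 1->2
2 1.5945 2->0
final: 0 0.4686 1.5673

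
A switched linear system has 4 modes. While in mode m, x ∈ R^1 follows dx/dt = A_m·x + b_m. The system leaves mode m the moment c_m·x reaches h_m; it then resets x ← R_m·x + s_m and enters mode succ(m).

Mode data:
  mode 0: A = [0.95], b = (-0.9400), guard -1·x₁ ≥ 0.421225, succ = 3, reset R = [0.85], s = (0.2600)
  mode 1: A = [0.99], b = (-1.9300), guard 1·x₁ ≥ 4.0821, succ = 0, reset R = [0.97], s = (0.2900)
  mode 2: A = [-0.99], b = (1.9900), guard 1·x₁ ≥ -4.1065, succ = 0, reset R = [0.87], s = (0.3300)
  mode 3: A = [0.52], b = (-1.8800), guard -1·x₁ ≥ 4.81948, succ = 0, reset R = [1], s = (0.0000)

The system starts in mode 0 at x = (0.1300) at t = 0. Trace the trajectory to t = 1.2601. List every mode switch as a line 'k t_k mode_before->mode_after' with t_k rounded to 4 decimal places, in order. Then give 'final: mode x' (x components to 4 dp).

1 0.5216 0->3
final: 3 -1.8366

Mode 0: guard c·x = 0.4212 hit at Δt = 0.5216 (t = 0.5216), x⁻ = (-0.4212) → reset → x⁺ = (-0.0980), jump to mode 3
Mode 3: flow for 0.7385 to horizon, guard not reached → x = (-1.8366)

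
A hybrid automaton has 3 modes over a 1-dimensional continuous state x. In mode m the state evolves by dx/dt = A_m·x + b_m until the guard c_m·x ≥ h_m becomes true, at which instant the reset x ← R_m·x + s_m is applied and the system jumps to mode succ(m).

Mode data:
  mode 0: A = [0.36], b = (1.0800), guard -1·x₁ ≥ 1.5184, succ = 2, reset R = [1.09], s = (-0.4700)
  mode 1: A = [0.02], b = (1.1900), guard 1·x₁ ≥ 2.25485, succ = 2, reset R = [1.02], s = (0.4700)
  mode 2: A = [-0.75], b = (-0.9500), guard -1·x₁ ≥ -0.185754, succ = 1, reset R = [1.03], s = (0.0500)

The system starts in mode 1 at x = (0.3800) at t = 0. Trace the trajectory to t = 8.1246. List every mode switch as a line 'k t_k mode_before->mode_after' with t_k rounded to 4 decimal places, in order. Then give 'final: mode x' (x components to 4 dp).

Mode 1: guard c·x = 2.2548 hit at Δt = 1.5415 (t = 1.5415), x⁻ = (2.2548) → reset → x⁺ = (2.7699), jump to mode 2
Mode 2: guard c·x = -0.1858 hit at Δt = 1.3629 (t = 2.9044), x⁻ = (0.1858) → reset → x⁺ = (0.2413), jump to mode 1
Mode 1: guard c·x = 2.2548 hit at Δt = 1.6574 (t = 4.5618), x⁻ = (2.2548) → reset → x⁺ = (2.7699), jump to mode 2
Mode 2: guard c·x = -0.1858 hit at Δt = 1.3629 (t = 5.9247), x⁻ = (0.1858) → reset → x⁺ = (0.2413), jump to mode 1
Mode 1: guard c·x = 2.2548 hit at Δt = 1.6574 (t = 7.5821), x⁻ = (2.2548) → reset → x⁺ = (2.7699), jump to mode 2
Mode 2: flow for 0.5425 to horizon, guard not reached → x = (1.4207)

1 1.5415 1->2
2 2.9044 2->1
3 4.5618 1->2
4 5.9247 2->1
5 7.5821 1->2
final: 2 1.4207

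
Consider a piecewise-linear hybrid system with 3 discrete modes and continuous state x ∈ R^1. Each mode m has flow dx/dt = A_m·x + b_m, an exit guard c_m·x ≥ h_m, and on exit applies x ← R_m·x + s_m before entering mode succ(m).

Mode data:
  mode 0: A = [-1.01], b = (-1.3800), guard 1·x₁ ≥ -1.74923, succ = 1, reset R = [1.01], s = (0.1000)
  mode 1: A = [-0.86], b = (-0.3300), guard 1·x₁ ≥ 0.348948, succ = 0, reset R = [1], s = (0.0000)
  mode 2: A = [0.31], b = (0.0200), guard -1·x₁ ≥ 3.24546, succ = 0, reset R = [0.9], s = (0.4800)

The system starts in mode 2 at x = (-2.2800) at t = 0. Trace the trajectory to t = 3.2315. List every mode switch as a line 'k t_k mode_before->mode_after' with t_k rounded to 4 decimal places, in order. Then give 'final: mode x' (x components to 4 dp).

1 1.1668 2->0
2 2.1885 0->1
final: 1 -0.9069

Mode 2: guard c·x = 3.2455 hit at Δt = 1.1668 (t = 1.1668), x⁻ = (-3.2455) → reset → x⁺ = (-2.4409), jump to mode 0
Mode 0: guard c·x = -1.7492 hit at Δt = 1.0217 (t = 2.1885), x⁻ = (-1.7492) → reset → x⁺ = (-1.6667), jump to mode 1
Mode 1: flow for 1.0430 to horizon, guard not reached → x = (-0.9069)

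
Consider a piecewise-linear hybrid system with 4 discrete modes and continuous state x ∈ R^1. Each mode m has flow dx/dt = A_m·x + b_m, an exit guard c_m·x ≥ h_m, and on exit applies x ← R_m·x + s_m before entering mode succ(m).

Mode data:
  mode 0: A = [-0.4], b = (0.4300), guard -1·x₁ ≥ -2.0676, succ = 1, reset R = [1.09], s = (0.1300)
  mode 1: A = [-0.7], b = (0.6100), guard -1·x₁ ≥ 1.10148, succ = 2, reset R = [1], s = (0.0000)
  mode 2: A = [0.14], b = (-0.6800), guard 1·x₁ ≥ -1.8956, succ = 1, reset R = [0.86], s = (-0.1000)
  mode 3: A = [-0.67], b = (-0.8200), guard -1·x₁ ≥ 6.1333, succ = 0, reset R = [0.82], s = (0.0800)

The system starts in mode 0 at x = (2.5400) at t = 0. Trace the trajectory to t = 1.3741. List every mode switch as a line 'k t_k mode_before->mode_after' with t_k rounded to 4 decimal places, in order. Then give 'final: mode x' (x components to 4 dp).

1 0.9732 0->1
final: 1 2.0137

Mode 0: guard c·x = -2.0676 hit at Δt = 0.9732 (t = 0.9732), x⁻ = (2.0676) → reset → x⁺ = (2.3837), jump to mode 1
Mode 1: flow for 0.4009 to horizon, guard not reached → x = (2.0137)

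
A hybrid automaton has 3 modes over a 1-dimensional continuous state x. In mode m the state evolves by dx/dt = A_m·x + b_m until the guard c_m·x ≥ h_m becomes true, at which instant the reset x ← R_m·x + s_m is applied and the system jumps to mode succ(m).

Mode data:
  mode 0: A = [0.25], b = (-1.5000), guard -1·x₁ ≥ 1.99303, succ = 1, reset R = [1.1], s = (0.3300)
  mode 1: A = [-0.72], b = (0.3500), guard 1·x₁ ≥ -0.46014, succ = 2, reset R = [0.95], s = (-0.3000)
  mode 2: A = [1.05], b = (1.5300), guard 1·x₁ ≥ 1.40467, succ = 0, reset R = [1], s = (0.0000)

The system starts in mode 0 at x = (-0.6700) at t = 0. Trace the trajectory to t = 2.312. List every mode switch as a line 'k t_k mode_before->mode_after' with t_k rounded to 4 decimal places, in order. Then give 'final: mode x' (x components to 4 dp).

1 0.7238 0->1
2 1.9863 1->2
final: 2 -0.4436

Mode 0: guard c·x = 1.9930 hit at Δt = 0.7238 (t = 0.7238), x⁻ = (-1.9930) → reset → x⁺ = (-1.8623), jump to mode 1
Mode 1: guard c·x = -0.4601 hit at Δt = 1.2625 (t = 1.9863), x⁻ = (-0.4601) → reset → x⁺ = (-0.7371), jump to mode 2
Mode 2: flow for 0.3257 to horizon, guard not reached → x = (-0.4436)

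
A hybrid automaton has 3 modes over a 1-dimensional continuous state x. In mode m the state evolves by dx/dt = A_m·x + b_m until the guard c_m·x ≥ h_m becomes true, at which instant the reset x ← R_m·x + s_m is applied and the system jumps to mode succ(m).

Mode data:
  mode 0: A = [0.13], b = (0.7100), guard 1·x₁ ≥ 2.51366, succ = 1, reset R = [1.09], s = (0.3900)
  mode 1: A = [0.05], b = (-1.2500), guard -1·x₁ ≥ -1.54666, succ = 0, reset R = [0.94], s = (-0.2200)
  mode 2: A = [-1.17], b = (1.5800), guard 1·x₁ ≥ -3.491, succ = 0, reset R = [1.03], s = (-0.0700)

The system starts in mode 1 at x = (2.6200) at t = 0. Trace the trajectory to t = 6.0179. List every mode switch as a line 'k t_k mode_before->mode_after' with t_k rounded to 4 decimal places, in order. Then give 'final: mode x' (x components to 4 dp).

1 0.9369 1->0
2 2.2824 0->1
3 3.6803 1->0
4 5.0258 0->1
final: 1 2.0176

Mode 1: guard c·x = -1.5467 hit at Δt = 0.9369 (t = 0.9369), x⁻ = (1.5467) → reset → x⁺ = (1.2339), jump to mode 0
Mode 0: guard c·x = 2.5137 hit at Δt = 1.3455 (t = 2.2824), x⁻ = (2.5137) → reset → x⁺ = (3.1299), jump to mode 1
Mode 1: guard c·x = -1.5467 hit at Δt = 1.3978 (t = 3.6803), x⁻ = (1.5467) → reset → x⁺ = (1.2339), jump to mode 0
Mode 0: guard c·x = 2.5137 hit at Δt = 1.3455 (t = 5.0258), x⁻ = (2.5137) → reset → x⁺ = (3.1299), jump to mode 1
Mode 1: flow for 0.9921 to horizon, guard not reached → x = (2.0176)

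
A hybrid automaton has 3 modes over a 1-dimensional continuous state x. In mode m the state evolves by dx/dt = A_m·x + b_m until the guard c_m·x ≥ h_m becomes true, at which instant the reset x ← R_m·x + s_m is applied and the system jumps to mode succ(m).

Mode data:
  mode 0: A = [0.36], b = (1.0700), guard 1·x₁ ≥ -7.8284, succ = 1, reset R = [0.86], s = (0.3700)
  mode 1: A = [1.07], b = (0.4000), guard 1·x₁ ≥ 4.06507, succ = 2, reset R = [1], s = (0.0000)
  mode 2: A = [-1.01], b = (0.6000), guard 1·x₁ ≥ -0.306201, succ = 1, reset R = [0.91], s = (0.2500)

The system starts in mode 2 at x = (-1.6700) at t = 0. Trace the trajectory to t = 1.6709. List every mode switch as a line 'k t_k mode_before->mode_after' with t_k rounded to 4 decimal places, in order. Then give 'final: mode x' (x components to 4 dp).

Mode 2: guard c·x = -0.3062 hit at Δt = 0.9131 (t = 0.9131), x⁻ = (-0.3062) → reset → x⁺ = (-0.0286), jump to mode 1
Mode 1: flow for 0.7578 to horizon, guard not reached → x = (0.4028)

1 0.9131 2->1
final: 1 0.4028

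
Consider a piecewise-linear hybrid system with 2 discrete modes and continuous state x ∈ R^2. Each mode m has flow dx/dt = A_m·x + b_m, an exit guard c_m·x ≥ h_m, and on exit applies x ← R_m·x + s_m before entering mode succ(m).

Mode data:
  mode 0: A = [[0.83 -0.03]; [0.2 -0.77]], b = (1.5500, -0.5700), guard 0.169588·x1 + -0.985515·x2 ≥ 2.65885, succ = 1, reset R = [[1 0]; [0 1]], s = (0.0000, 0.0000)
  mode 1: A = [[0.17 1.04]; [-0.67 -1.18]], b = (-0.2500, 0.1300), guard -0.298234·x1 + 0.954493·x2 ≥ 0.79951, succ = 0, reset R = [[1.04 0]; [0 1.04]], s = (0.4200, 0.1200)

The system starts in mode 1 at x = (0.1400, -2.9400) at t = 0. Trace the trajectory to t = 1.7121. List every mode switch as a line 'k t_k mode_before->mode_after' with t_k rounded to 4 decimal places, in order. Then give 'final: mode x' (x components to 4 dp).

1 1.3494 1->0
final: 0 -1.6887 -0.0481

Mode 1: guard c·x = 0.7995 hit at Δt = 1.3494 (t = 1.3494), x⁻ = (-2.0710, 0.1905) → reset → x⁺ = (-1.7339, 0.3181), jump to mode 0
Mode 0: flow for 0.3627 to horizon, guard not reached → x = (-1.6887, -0.0481)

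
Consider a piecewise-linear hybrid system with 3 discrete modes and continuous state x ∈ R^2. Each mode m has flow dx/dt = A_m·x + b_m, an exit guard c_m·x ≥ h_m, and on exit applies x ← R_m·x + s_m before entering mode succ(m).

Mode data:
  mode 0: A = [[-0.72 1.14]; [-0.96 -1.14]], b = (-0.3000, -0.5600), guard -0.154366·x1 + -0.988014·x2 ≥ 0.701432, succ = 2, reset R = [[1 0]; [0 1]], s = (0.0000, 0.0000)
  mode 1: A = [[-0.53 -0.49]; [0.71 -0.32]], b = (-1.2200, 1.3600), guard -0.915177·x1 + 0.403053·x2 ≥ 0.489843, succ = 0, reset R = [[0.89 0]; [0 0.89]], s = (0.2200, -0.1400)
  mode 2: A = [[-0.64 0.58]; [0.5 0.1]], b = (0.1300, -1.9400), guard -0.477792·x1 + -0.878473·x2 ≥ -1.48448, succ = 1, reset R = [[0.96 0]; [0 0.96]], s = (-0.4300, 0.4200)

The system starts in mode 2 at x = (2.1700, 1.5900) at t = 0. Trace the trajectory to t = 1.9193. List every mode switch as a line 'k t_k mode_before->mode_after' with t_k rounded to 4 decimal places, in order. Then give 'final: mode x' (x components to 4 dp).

1 1.0059 2->1
2 1.4360 1->0
final: 0 0.5689 0.4072

Mode 2: guard c·x = -1.4845 hit at Δt = 1.0059 (t = 1.0059), x⁻ = (1.7309, 0.7484) → reset → x⁺ = (1.2317, 1.1385), jump to mode 1
Mode 1: guard c·x = 0.4898 hit at Δt = 0.4301 (t = 1.4360), x⁻ = (0.2318, 1.7416) → reset → x⁺ = (0.4263, 1.4100), jump to mode 0
Mode 0: flow for 0.4833 to horizon, guard not reached → x = (0.5689, 0.4072)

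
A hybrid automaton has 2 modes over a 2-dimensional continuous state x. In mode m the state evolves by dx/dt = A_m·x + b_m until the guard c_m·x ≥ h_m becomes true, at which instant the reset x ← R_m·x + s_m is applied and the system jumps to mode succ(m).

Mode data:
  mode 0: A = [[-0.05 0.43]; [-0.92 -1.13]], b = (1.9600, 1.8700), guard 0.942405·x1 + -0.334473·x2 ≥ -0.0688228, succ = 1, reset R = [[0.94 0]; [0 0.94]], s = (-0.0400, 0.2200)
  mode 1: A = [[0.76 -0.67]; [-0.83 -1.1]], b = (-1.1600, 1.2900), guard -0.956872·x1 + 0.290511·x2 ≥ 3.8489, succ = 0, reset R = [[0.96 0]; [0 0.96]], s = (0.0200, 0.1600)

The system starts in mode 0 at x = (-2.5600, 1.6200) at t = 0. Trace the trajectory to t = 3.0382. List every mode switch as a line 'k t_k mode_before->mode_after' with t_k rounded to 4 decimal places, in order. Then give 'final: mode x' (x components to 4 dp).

Mode 0: guard c·x = -0.0688 hit at Δt = 1.0964 (t = 1.0964), x⁻ = (0.6405, 2.0105) → reset → x⁺ = (0.5621, 2.1098), jump to mode 1
Mode 1: guard c·x = 3.8489 hit at Δt = 1.2001 (t = 2.2965), x⁻ = (-3.3380, 2.2542) → reset → x⁺ = (-3.1845, 2.3240), jump to mode 0
Mode 0: flow for 0.7417 to horizon, guard not reached → x = (-0.7885, 2.7872)

1 1.0964 0->1
2 2.2965 1->0
final: 0 -0.7885 2.7872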